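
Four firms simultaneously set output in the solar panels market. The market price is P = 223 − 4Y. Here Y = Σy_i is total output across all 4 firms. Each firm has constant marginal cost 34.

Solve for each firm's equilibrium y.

9.45

A representative firm's profit is π_i = y_i(223 − 4Y) − 34y_i, with Y = y_i + Σ_{j≠i} y_j.
First-order condition: 189 − 8y_i − 4Σ_{j≠i} y_j = 0.
With identical firms, set every y_j = y: then 189 − 8y − 12y = 0, i.e. y = 189/20 = 9.45.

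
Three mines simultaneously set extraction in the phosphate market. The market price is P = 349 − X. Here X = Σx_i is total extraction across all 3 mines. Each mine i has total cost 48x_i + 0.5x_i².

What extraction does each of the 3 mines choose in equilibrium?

60.2

A representative mine's profit is π_i = x_i(349 − X) − 48x_i − 0.5x_i², with X = x_i + Σ_{j≠i} x_j.
First-order condition: 301 − 3x_i − Σ_{j≠i} x_j = 0.
With identical mines, set every x_j = x: then 301 − 3x − 2x = 0, i.e. x = 301/5 = 60.2.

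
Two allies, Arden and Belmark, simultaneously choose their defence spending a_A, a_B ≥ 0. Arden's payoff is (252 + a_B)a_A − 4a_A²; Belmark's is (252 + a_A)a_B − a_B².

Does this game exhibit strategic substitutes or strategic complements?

Expanding Arden's payoff: 252a_A + a_Ba_A − 4a_A².
∂π/∂a_A = 252 + a_B − 8a_A = 0, so a_A = 31.5 + 0.125a_B.
The best-response slope da_A/da_B = 0.125 > 0: the reaction function is upward-sloping, so the choices are strategic complements.

strategic complements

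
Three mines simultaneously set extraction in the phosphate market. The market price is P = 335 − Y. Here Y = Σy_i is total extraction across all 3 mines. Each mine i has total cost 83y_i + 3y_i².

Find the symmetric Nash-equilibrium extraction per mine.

25.2

A representative mine's profit is π_i = y_i(335 − Y) − 83y_i − 3y_i², with Y = y_i + Σ_{j≠i} y_j.
First-order condition: 252 − 8y_i − Σ_{j≠i} y_j = 0.
In a symmetric equilibrium every mine chooses the same y, so Σ_{j≠i} y_j = 2y. The condition becomes 252 − 10y = 0, giving y = 252/10 = 25.2.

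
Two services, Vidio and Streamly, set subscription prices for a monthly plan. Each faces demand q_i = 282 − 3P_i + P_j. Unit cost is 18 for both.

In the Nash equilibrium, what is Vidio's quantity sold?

147.6

Vidio's profit: π = (P_{Vidio} − 18)(282 − 3P_{Vidio} + P_{Streamly}).
∂π/∂P_{Vidio} = 336 − 6P_{Vidio} + P_{Streamly} = 0 ⇒ P_{Vidio} = 56 + (1/6)P_{Streamly}.
Setting P_{Vidio} = P_{Streamly} in the reaction function: P_{Vidio} = 56 + (1/6)P_{Vidio}, so P_{Vidio} = 56 / (5/6) = 67.2.
q_{Vidio} = 282 − 3·67.2 + 67.2 = 147.6.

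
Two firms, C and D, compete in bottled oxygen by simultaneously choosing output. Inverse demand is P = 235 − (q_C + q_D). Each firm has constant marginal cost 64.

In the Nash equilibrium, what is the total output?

114

Firm C's profit: π = q_C(235 − (q_C + q_D)) − 64q_C.
∂π/∂q_C = 171 − 2q_C − q_D = 0, so q_C = 85.5 − 0.5q_D.
Setting q_C = q_D in the reaction function: q_C = 85.5 − 0.5q_C, so q_C = 85.5 / 1.5 = 57.
Total output: 57 + 57 = 114.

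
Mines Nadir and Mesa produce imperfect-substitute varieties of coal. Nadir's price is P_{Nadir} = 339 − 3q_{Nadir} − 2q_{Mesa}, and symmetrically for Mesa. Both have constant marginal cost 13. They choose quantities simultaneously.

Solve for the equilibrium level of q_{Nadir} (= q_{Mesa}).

Mine Nadir's profit: π = q_{Nadir}(339 − 3q_{Nadir} − 2q_{Mesa}) − 13q_{Nadir}.
∂π/∂q_{Nadir} = 326 − 6q_{Nadir} − 2q_{Mesa} = 0 ⇒ q_{Nadir} = 163/3 − (1/3)q_{Mesa}.
By symmetry q_{Mesa} = q_{Nadir}; substituting into the reaction function, (4/3)q_{Nadir} = 163/3 and q_{Nadir} = 40.75.

40.75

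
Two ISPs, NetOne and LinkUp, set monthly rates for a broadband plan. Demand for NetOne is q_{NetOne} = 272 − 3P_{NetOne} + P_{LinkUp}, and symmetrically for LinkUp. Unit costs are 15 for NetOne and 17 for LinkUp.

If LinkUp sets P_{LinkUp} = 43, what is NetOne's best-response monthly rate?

60

NetOne's profit: π = (P_{NetOne} − 15)(272 − 3P_{NetOne} + P_{LinkUp}).
∂π/∂P_{NetOne} = 317 − 6P_{NetOne} + P_{LinkUp} = 0 ⇒ P_{NetOne} = 317/6 + (1/6)P_{LinkUp}.
At P_{LinkUp} = 43: P_{NetOne} = 317/6 + (1/6)·43 = 60.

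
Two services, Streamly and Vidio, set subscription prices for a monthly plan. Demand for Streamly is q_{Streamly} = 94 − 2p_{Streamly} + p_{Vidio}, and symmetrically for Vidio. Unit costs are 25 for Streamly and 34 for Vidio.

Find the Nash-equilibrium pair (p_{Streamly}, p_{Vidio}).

49.2, 52.8

Streamly's profit: π = (p_{Streamly} − 25)(94 − 2p_{Streamly} + p_{Vidio}).
∂π/∂p_{Streamly} = 144 − 4p_{Streamly} + p_{Vidio} = 0 ⇒ p_{Streamly} = 36 + 0.25p_{Vidio}.
Similarly p_{Vidio} = 40.5 + 0.25p_{Streamly}.
Solving the two reaction functions simultaneously: (1 − (0.25)(0.25))p_{Streamly} = 36 + 0.25·40.5, so 0.9375p_{Streamly} = 46.125 and p_{Streamly} = 49.2.
Then p_{Vidio} = 40.5 + 0.25·49.2 = 52.8.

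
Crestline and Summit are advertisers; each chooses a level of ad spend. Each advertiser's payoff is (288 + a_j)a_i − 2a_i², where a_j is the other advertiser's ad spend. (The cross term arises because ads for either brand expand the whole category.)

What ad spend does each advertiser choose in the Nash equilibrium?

96

Crestline's payoff is (288 + a_S)a_C − 2a_C².
∂π/∂a_C = 288 + a_S − 4a_C = 0, so a_C = 72 + 0.25a_S.
Setting a_C = a_S in the reaction function: a_C = 72 + 0.25a_C, so a_C = 72 / 0.75 = 96.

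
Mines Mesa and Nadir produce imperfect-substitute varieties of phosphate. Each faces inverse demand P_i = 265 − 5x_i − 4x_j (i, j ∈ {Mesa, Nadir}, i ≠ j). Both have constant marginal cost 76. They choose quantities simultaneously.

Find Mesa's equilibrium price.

143.5

Mine Mesa's profit: π = x_{Mesa}(265 − 5x_{Mesa} − 4x_{Nadir}) − 76x_{Mesa}.
∂π/∂x_{Mesa} = 189 − 10x_{Mesa} − 4x_{Nadir} = 0 ⇒ x_{Mesa} = 18.9 − 0.4x_{Nadir}.
Setting x_{Mesa} = x_{Nadir} in the reaction function: x_{Mesa} = 18.9 − 0.4x_{Mesa}, so x_{Mesa} = 18.9 / 1.4 = 13.5.
P_{Mesa} = 265 − 5·13.5 − 4·13.5 = 143.5.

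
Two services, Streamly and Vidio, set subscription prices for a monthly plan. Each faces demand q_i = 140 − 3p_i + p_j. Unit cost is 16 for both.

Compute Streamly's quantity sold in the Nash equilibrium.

64.8

Streamly's profit: π = (p_{Streamly} − 16)(140 − 3p_{Streamly} + p_{Vidio}).
∂π/∂p_{Streamly} = 188 − 6p_{Streamly} + p_{Vidio} = 0 ⇒ p_{Streamly} = 94/3 + (1/6)p_{Vidio}.
Setting p_{Streamly} = p_{Vidio} in the reaction function: p_{Streamly} = 94/3 + (1/6)p_{Streamly}, so p_{Streamly} = (94/3) / (5/6) = 37.6.
q_{Streamly} = 140 − 3·37.6 + 37.6 = 64.8.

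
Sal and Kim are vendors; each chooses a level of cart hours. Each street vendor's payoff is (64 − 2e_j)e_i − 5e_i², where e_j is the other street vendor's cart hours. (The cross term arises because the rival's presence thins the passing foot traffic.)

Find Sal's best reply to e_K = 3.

Sal's payoff is (64 − 2e_K)e_S − 5e_S².
∂π/∂e_S = 64 − 2e_K − 10e_S = 0, so e_S = 6.4 − 0.2e_K.
At e_K = 3: e_S = 6.4 − 0.2·3 = 5.8.

5.8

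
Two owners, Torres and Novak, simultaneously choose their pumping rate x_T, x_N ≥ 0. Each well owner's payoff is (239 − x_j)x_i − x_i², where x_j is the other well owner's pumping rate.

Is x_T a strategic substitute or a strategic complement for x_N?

strategic substitutes

Torres's payoff is (239 − x_N)x_T − x_T².
∂π/∂x_T = 239 − x_N − 2x_T = 0, so x_T = 119.5 − 0.5x_N.
The best-response slope dx_T/dx_N = −0.5 < 0: the reaction function is downward-sloping, so the choices are strategic substitutes.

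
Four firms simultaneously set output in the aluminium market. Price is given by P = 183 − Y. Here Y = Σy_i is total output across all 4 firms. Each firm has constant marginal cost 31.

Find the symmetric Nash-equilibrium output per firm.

A representative firm's profit is π_i = y_i(183 − Y) − 31y_i, with Y = y_i + Σ_{j≠i} y_j.
First-order condition: 152 − 2y_i − Σ_{j≠i} y_j = 0.
With identical firms, set every y_j = y: then 152 − 2y − 3y = 0, i.e. y = 152/5 = 30.4.

30.4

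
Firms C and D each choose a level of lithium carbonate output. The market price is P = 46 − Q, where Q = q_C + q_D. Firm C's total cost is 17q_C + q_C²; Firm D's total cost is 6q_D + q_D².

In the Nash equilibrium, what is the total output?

13.8

Firm C's profit: π = q_C(46 − (q_C + q_D)) − 17q_C − q_C².
∂π/∂q_C = 29 − 4q_C − q_D = 0, so q_C = 7.25 − 0.25q_D.
By the same steps for D: q_D = 10 − 0.25q_C.
Solving the two reaction functions simultaneously: (1 − (−0.25)(−0.25))q_C = 7.25 − 0.25·10, so 0.9375q_C = 4.75 and q_C = 76/15.
Then q_D = 10 − 0.25·(76/15) = 131/15.
Total output: 76/15 + 131/15 = 13.8.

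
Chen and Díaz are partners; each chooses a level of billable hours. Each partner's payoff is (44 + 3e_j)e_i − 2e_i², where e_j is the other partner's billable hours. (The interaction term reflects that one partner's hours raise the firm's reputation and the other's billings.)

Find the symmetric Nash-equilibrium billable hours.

Chen's payoff is (44 + 3e_D)e_C − 2e_C².
∂π/∂e_C = 44 + 3e_D − 4e_C = 0, so e_C = 11 + 0.75e_D.
Setting e_C = e_D in the reaction function: e_C = 11 + 0.75e_C, so e_C = 11 / 0.25 = 44.

44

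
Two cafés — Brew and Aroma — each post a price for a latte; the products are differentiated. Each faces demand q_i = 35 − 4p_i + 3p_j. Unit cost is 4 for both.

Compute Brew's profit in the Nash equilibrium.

Brew's profit: π = (p_{Brew} − 4)(35 − 4p_{Brew} + 3p_{Aroma}).
∂π/∂p_{Brew} = 51 − 8p_{Brew} + 3p_{Aroma} = 0 ⇒ p_{Brew} = 6.375 + 0.375p_{Aroma}.
The game is symmetric, so in equilibrium p_{Aroma} = p_{Brew}: the reaction function gives 0.625p_{Brew} = 6.375, hence p_{Brew} = 10.2.
q_{Brew} = 35 − 4·10.2 + 3·10.2 = 24.8.
Profit = (10.2 − 4)·24.8 = 153.76.

153.76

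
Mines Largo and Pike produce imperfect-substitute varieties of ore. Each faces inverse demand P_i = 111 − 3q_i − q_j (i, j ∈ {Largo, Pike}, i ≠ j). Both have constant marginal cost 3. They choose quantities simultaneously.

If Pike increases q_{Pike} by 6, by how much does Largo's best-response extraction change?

-1

Mine Largo's profit: π = q_{Largo}(111 − 3q_{Largo} − q_{Pike}) − 3q_{Largo}.
∂π/∂q_{Largo} = 108 − 6q_{Largo} − q_{Pike} = 0 ⇒ q_{Largo} = 18 − (1/6)q_{Pike}.
The reaction-function slope is −1/6, so a 6-unit rise in q_{Pike} moves q_{Largo} by −1/6 × 6 = −1. Largo's best response falls — the actions are strategic substitutes.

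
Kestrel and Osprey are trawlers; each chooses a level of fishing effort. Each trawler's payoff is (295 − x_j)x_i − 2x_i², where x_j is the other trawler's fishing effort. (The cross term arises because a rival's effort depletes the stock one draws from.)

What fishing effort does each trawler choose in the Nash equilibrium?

59

Kestrel's payoff is (295 − x_O)x_K − 2x_K².
∂π/∂x_K = 295 − x_O − 4x_K = 0, so x_K = 73.75 − 0.25x_O.
Setting x_K = x_O in the reaction function: x_K = 73.75 − 0.25x_K, so x_K = 73.75 / 1.25 = 59.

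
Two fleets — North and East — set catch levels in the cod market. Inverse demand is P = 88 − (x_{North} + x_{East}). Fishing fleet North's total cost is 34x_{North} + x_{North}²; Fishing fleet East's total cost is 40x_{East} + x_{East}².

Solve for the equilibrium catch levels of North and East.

Fishing fleet North's profit: π = x_{North}(88 − (x_{North} + x_{East})) − 34x_{North} − x_{North}².
∂π/∂x_{North} = 54 − 4x_{North} − x_{East} = 0, so x_{North} = 13.5 − 0.25x_{East}.
By the same steps for East: x_{East} = 12 − 0.25x_{North}.
Plugging x_{East} into North's best response: x_{North} = 13.5 − 0.25(12 − 0.25x_{North}) ⇒ 0.9375x_{North} = 10.5, so x_{North} = 11.2.
Then x_{East} = 12 − 0.25·11.2 = 9.2.

11.2, 9.2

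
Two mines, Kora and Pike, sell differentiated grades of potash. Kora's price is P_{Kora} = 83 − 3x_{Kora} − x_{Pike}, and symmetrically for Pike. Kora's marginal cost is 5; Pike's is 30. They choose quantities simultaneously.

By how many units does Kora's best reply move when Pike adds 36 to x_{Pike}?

Mine Kora's profit: π = x_{Kora}(83 − 3x_{Kora} − x_{Pike}) − 5x_{Kora}.
∂π/∂x_{Kora} = 78 − 6x_{Kora} − x_{Pike} = 0 ⇒ x_{Kora} = 13 − (1/6)x_{Pike}.
The reaction-function slope is −1/6, so a 36-unit rise in x_{Pike} moves x_{Kora} by −1/6 × 36 = −6. Kora's best response falls — the actions are strategic substitutes.

-6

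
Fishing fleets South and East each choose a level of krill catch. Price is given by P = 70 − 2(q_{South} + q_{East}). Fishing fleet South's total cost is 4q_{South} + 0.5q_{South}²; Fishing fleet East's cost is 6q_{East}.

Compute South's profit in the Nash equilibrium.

180.625

Fishing fleet South's profit: π = q_{South}(70 − 2(q_{South} + q_{East})) − 4q_{South} − 0.5q_{South}².
∂π/∂q_{South} = 66 − 5q_{South} − 2q_{East} = 0, so q_{South} = 13.2 − 0.4q_{East}.
For East: ∂π/∂q_{East} = 64 − 4q_{East} − 2q_{South} = 0 ⇒ q_{East} = 16 − 0.5q_{South}.
Substituting the second reaction function into the first: q_{South} = 13.2 − 0.4(16 − 0.5q_{South}), which gives 0.8q_{South} = 6.8 ⇒ q_{South} = 8.5.
Then q_{East} = 16 − 0.5·8.5 = 11.75.
Price P = 70 − 2·20.25 = 29.5.
South's profit: (29.5 − 4)·8.5 − 0.5(8.5)² = 180.625.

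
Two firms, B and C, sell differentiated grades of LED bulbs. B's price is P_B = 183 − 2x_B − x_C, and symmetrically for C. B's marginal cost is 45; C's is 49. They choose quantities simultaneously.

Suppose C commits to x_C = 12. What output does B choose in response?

Firm B's profit: π = x_B(183 − 2x_B − x_C) − 45x_B.
∂π/∂x_B = 138 − 4x_B − x_C = 0 ⇒ x_B = 34.5 − 0.25x_C.
At x_C = 12: x_B = 34.5 − 0.25·12 = 31.5.

31.5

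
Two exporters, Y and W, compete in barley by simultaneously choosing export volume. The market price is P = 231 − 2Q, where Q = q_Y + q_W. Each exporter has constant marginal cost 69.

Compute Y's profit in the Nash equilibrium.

Exporter Y's profit: π = q_Y(231 − 2(q_Y + q_W)) − 69q_Y.
∂π/∂q_Y = 162 − 4q_Y − 2q_W = 0, so q_Y = 40.5 − 0.5q_W.
Setting q_Y = q_W in the reaction function: q_Y = 40.5 − 0.5q_Y, so q_Y = 40.5 / 1.5 = 27.
Price P = 231 − 2·54 = 123.
Y's profit: (123 − 69)·27 = 1458.

1458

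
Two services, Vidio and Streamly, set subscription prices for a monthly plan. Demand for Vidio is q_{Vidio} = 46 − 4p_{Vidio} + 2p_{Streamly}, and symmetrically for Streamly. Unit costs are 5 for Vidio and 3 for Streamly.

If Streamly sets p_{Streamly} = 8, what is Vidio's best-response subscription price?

Vidio's profit: π = (p_{Vidio} − 5)(46 − 4p_{Vidio} + 2p_{Streamly}).
∂π/∂p_{Vidio} = 66 − 8p_{Vidio} + 2p_{Streamly} = 0 ⇒ p_{Vidio} = 8.25 + 0.25p_{Streamly}.
At p_{Streamly} = 8: p_{Vidio} = 8.25 + 0.25·8 = 10.25.

10.25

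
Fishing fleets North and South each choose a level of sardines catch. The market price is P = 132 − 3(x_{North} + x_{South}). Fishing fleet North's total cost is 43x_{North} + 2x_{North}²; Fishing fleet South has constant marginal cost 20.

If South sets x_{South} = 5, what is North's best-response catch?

7.4

Fishing fleet North's profit: π = x_{North}(132 − 3(x_{North} + x_{South})) − 43x_{North} − 2x_{North}².
∂π/∂x_{North} = 89 − 10x_{North} − 3x_{South} = 0, so x_{North} = 8.9 − 0.3x_{South}.
At x_{South} = 5: x_{North} = 8.9 − 0.3·5 = 7.4.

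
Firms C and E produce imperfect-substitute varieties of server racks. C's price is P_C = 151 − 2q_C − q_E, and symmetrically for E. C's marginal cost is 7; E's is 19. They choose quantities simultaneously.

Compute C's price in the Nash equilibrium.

Firm C's profit: π = q_C(151 − 2q_C − q_E) − 7q_C.
∂π/∂q_C = 144 − 4q_C − q_E = 0 ⇒ q_C = 36 − 0.25q_E.
Similarly q_E = 33 − 0.25q_C.
Solving the two reaction functions simultaneously: (1 − (−0.25)(−0.25))q_C = 36 − 0.25·33, so 0.9375q_C = 27.75 and q_C = 29.6.
Then q_E = 33 − 0.25·29.6 = 25.6.
P_C = 151 − 2·29.6 − 25.6 = 66.2.

66.2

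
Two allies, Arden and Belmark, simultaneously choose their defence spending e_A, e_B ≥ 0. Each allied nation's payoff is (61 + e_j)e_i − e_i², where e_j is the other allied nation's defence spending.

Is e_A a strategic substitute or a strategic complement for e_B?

Arden's payoff is (61 + e_B)e_A − e_A².
∂π/∂e_A = 61 + e_B − 2e_A = 0, so e_A = 30.5 + 0.5e_B.
The best-response slope de_A/de_B = 0.5 > 0: the reaction function is upward-sloping, so the choices are strategic complements.

strategic complements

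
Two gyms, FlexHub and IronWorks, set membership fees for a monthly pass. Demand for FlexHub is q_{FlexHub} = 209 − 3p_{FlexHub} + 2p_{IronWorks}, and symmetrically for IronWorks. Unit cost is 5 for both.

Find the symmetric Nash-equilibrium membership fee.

56

FlexHub's profit: π = (p_{FlexHub} − 5)(209 − 3p_{FlexHub} + 2p_{IronWorks}).
∂π/∂p_{FlexHub} = 224 − 6p_{FlexHub} + 2p_{IronWorks} = 0 ⇒ p_{FlexHub} = 112/3 + (1/3)p_{IronWorks}.
By symmetry p_{IronWorks} = p_{FlexHub}; substituting into the reaction function, (2/3)p_{FlexHub} = 112/3 and p_{FlexHub} = 56.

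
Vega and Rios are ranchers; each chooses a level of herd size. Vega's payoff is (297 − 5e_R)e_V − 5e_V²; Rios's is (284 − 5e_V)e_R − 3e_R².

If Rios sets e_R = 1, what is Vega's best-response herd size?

Expanding Vega's payoff: 297e_V − 5e_Re_V − 5e_V².
∂π/∂e_V = 297 − 5e_R − 10e_V = 0, so e_V = 29.7 − 0.5e_R.
At e_R = 1: e_V = 29.7 − 0.5·1 = 29.2.

29.2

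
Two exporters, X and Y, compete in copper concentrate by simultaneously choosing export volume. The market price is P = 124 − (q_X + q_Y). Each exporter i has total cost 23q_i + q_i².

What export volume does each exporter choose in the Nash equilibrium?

20.2

Exporter X's profit: π = q_X(124 − (q_X + q_Y)) − 23q_X − q_X².
∂π/∂q_X = 101 − 4q_X − q_Y = 0, so q_X = 25.25 − 0.25q_Y.
By symmetry q_Y = q_X; substituting into the reaction function, 1.25q_X = 25.25 and q_X = 20.2.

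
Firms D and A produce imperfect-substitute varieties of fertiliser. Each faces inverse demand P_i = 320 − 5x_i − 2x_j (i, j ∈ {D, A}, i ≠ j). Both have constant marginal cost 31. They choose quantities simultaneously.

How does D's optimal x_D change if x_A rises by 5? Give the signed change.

-1

Firm D's profit: π = x_D(320 − 5x_D − 2x_A) − 31x_D.
∂π/∂x_D = 289 − 10x_D − 2x_A = 0 ⇒ x_D = 28.9 − 0.2x_A.
The reaction-function slope is −0.2, so a 5-unit rise in x_A moves x_D by −0.2 × 5 = −1. D's best response falls — the actions are strategic substitutes.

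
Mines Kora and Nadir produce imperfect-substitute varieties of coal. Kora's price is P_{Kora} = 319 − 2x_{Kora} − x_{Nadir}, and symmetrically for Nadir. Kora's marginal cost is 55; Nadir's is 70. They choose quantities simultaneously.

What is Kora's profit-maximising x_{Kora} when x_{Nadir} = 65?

Mine Kora's profit: π = x_{Kora}(319 − 2x_{Kora} − x_{Nadir}) − 55x_{Kora}.
∂π/∂x_{Kora} = 264 − 4x_{Kora} − x_{Nadir} = 0 ⇒ x_{Kora} = 66 − 0.25x_{Nadir}.
At x_{Nadir} = 65: x_{Kora} = 66 − 0.25·65 = 49.75.

49.75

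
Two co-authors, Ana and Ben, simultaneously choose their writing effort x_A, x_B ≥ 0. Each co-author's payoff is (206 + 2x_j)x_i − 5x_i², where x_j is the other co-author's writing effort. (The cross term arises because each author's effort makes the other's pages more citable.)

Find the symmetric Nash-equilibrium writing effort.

25.75

Ana's payoff is (206 + 2x_B)x_A − 5x_A².
∂π/∂x_A = 206 + 2x_B − 10x_A = 0, so x_A = 20.6 + 0.2x_B.
Setting x_A = x_B in the reaction function: x_A = 20.6 + 0.2x_A, so x_A = 20.6 / 0.8 = 25.75.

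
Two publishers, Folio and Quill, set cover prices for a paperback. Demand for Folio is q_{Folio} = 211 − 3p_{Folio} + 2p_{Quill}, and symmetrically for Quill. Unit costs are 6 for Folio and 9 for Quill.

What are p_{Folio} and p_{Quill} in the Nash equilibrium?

Folio's profit: π = (p_{Folio} − 6)(211 − 3p_{Folio} + 2p_{Quill}).
∂π/∂p_{Folio} = 229 − 6p_{Folio} + 2p_{Quill} = 0 ⇒ p_{Folio} = 229/6 + (1/3)p_{Quill}.
Similarly p_{Quill} = 119/3 + (1/3)p_{Folio}.
Plugging p_{Quill} into Folio's best response: p_{Folio} = 229/6 + (1/3)(119/3 + (1/3)p_{Folio}) ⇒ (8/9)p_{Folio} = 925/18, so p_{Folio} = 57.8125.
Then p_{Quill} = 119/3 + (1/3)·57.8125 = 58.9375.

57.8125, 58.9375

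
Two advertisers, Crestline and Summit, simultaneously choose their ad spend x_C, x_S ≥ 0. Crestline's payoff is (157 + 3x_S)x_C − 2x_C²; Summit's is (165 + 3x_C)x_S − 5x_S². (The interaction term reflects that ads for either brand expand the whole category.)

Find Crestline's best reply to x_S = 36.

Expanding Crestline's payoff: 157x_C + 3x_Sx_C − 2x_C².
∂π/∂x_C = 157 + 3x_S − 4x_C = 0, so x_C = 39.25 + 0.75x_S.
At x_S = 36: x_C = 39.25 + 0.75·36 = 66.25.

66.25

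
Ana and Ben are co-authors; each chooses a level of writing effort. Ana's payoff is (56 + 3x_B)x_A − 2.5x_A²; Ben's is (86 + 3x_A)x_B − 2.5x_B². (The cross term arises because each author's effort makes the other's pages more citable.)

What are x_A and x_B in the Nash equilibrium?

33.625, 37.375

Expanding Ana's payoff: 56x_A + 3x_Bx_A − 2.5x_A².
∂π/∂x_A = 56 + 3x_B − 5x_A = 0, so x_A = 11.2 + 0.6x_B.
Likewise for Ben: x_B = 17.2 + 0.6x_A.
Plugging x_B into Ana's best response: x_A = 11.2 + 0.6(17.2 + 0.6x_A) ⇒ 0.64x_A = 21.52, so x_A = 33.625.
Then x_B = 17.2 + 0.6·33.625 = 37.375.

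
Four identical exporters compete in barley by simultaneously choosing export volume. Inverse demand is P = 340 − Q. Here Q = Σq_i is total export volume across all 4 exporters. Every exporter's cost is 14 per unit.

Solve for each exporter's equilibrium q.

A representative exporter's profit is π_i = q_i(340 − Q) − 14q_i, with Q = q_i + Σ_{j≠i} q_j.
First-order condition: 326 − 2q_i − Σ_{j≠i} q_j = 0.
In a symmetric equilibrium every exporter chooses the same q, so Σ_{j≠i} q_j = 3q. The condition becomes 326 − 5q = 0, giving q = 326/5 = 65.2.

65.2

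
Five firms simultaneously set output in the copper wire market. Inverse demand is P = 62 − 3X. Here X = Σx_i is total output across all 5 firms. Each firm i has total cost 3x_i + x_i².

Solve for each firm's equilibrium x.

2.95

A representative firm's profit is π_i = x_i(62 − 3X) − 3x_i − x_i², with X = x_i + Σ_{j≠i} x_j.
First-order condition: 59 − 8x_i − 3Σ_{j≠i} x_j = 0.
With identical firms, set every x_j = x: then 59 − 8x − 12x = 0, i.e. x = 59/20 = 2.95.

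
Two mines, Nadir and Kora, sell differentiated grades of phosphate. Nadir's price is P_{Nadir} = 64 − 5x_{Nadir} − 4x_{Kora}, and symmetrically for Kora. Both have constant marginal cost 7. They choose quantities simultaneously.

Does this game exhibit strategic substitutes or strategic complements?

strategic substitutes

Mine Nadir's profit: π = x_{Nadir}(64 − 5x_{Nadir} − 4x_{Kora}) − 7x_{Nadir}.
∂π/∂x_{Nadir} = 57 − 10x_{Nadir} − 4x_{Kora} = 0 ⇒ x_{Nadir} = 5.7 − 0.4x_{Kora}.
The best-response slope dx_{Nadir}/dx_{Kora} = −0.4 < 0: the reaction function is downward-sloping, so the choices are strategic substitutes.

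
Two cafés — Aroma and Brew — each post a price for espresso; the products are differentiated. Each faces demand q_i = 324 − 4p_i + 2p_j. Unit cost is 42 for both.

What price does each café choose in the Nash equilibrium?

Aroma's profit: π = (p_{Aroma} − 42)(324 − 4p_{Aroma} + 2p_{Brew}).
∂π/∂p_{Aroma} = 492 − 8p_{Aroma} + 2p_{Brew} = 0 ⇒ p_{Aroma} = 61.5 + 0.25p_{Brew}.
By symmetry p_{Brew} = p_{Aroma}; substituting into the reaction function, 0.75p_{Aroma} = 61.5 and p_{Aroma} = 82.

82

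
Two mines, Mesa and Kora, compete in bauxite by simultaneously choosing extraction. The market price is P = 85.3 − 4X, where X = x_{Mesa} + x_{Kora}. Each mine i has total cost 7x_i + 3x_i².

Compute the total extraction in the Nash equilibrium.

8.7

Mine Mesa's profit: π = x_{Mesa}(85.3 − 4(x_{Mesa} + x_{Kora})) − 7x_{Mesa} − 3x_{Mesa}².
∂π/∂x_{Mesa} = 78.3 − 14x_{Mesa} − 4x_{Kora} = 0, so x_{Mesa} = 783/140 − (2/7)x_{Kora}.
The game is symmetric, so in equilibrium x_{Kora} = x_{Mesa}: the reaction function gives (9/7)x_{Mesa} = 783/140, hence x_{Mesa} = 4.35.
Total extraction: 4.35 + 4.35 = 8.7.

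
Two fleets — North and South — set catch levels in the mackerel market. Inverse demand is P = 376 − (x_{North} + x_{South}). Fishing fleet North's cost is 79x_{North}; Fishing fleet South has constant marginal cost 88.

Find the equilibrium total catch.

Fishing fleet North's profit: π = x_{North}(376 − (x_{North} + x_{South})) − 79x_{North}.
∂π/∂x_{North} = 297 − 2x_{North} − x_{South} = 0, so x_{North} = 148.5 − 0.5x_{South}.
By the same steps for South: x_{South} = 144 − 0.5x_{North}.
Substituting the second reaction function into the first: x_{North} = 148.5 − 0.5(144 − 0.5x_{North}), which gives 0.75x_{North} = 76.5 ⇒ x_{North} = 102.
Then x_{South} = 144 − 0.5·102 = 93.
Total catch: 102 + 93 = 195.

195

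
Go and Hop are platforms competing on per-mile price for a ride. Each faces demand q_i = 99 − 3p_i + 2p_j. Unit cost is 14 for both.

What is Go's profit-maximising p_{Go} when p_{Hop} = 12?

Go's profit: π = (p_{Go} − 14)(99 − 3p_{Go} + 2p_{Hop}).
∂π/∂p_{Go} = 141 − 6p_{Go} + 2p_{Hop} = 0 ⇒ p_{Go} = 23.5 + (1/3)p_{Hop}.
At p_{Hop} = 12: p_{Go} = 23.5 + (1/3)·12 = 27.5.

27.5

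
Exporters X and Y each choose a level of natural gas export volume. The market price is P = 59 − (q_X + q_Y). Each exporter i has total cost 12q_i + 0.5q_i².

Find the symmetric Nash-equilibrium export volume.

Exporter X's profit: π = q_X(59 − (q_X + q_Y)) − 12q_X − 0.5q_X².
∂π/∂q_X = 47 − 3q_X − q_Y = 0, so q_X = 47/3 − (1/3)q_Y.
By symmetry q_Y = q_X; substituting into the reaction function, (4/3)q_X = 47/3 and q_X = 11.75.

11.75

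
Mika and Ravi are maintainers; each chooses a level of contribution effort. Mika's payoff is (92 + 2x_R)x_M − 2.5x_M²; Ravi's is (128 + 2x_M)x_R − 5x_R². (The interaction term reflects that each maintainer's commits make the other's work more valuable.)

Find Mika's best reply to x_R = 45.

36.4

Expanding Mika's payoff: 92x_M + 2x_Rx_M − 2.5x_M².
∂π/∂x_M = 92 + 2x_R − 5x_M = 0, so x_M = 18.4 + 0.4x_R.
At x_R = 45: x_M = 18.4 + 0.4·45 = 36.4.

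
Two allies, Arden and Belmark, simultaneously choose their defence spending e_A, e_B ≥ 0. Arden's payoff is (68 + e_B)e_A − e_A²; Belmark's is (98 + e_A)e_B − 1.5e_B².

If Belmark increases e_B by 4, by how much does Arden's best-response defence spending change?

Expanding Arden's payoff: 68e_A + e_Be_A − e_A².
∂π/∂e_A = 68 + e_B − 2e_A = 0, so e_A = 34 + 0.5e_B.
The reaction-function slope is 0.5, so a 4-unit rise in e_B moves e_A by 0.5 × 4 = 2. Arden's best response rises — the actions are strategic complements.

2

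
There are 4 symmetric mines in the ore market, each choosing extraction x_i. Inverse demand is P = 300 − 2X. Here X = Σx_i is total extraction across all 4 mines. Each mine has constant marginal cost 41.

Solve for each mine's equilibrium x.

A representative mine's profit is π_i = x_i(300 − 2X) − 41x_i, with X = x_i + Σ_{j≠i} x_j.
First-order condition: 259 − 4x_i − 2Σ_{j≠i} x_j = 0.
In a symmetric equilibrium every mine chooses the same x, so Σ_{j≠i} x_j = 3x. The condition becomes 259 − 10x = 0, giving x = 259/10 = 25.9.

25.9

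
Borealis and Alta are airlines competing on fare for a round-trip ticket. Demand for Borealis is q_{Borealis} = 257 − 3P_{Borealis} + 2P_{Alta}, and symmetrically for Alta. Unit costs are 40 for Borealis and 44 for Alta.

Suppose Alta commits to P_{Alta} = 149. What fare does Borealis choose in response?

Borealis's profit: π = (P_{Borealis} − 40)(257 − 3P_{Borealis} + 2P_{Alta}).
∂π/∂P_{Borealis} = 377 − 6P_{Borealis} + 2P_{Alta} = 0 ⇒ P_{Borealis} = 377/6 + (1/3)P_{Alta}.
At P_{Alta} = 149: P_{Borealis} = 377/6 + (1/3)·149 = 112.5.

112.5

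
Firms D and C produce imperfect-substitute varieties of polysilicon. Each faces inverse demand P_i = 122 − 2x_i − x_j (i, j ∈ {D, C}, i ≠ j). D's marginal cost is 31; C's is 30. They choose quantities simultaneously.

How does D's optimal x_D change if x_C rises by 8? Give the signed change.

Firm D's profit: π = x_D(122 − 2x_D − x_C) − 31x_D.
∂π/∂x_D = 91 − 4x_D − x_C = 0 ⇒ x_D = 22.75 − 0.25x_C.
The reaction-function slope is −0.25, so an 8-unit rise in x_C moves x_D by −0.25 × 8 = −2. D's best response falls — the actions are strategic substitutes.

-2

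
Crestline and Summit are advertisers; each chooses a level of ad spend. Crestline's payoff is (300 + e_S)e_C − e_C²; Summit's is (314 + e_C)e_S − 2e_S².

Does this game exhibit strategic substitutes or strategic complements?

Expanding Crestline's payoff: 300e_C + e_Se_C − e_C².
∂π/∂e_C = 300 + e_S − 2e_C = 0, so e_C = 150 + 0.5e_S.
The best-response slope de_C/de_S = 0.5 > 0: the reaction function is upward-sloping, so the choices are strategic complements.

strategic complements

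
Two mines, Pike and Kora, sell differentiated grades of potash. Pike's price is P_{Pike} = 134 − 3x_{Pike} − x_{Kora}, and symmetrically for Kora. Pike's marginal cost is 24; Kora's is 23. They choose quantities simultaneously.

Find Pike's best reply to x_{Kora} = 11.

Mine Pike's profit: π = x_{Pike}(134 − 3x_{Pike} − x_{Kora}) − 24x_{Pike}.
∂π/∂x_{Pike} = 110 − 6x_{Pike} − x_{Kora} = 0 ⇒ x_{Pike} = 55/3 − (1/6)x_{Kora}.
At x_{Kora} = 11: x_{Pike} = 55/3 − (1/6)·11 = 16.5.

16.5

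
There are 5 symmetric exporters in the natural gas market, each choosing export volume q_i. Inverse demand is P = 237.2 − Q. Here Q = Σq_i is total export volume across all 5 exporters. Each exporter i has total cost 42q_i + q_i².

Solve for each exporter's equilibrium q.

A representative exporter's profit is π_i = q_i(237.2 − Q) − 42q_i − q_i², with Q = q_i + Σ_{j≠i} q_j.
First-order condition: 195.2 − 4q_i − Σ_{j≠i} q_j = 0.
In a symmetric equilibrium every exporter chooses the same q, so Σ_{j≠i} q_j = 4q. The condition becomes 195.2 − 8q = 0, giving q = 195.2/8 = 24.4.

24.4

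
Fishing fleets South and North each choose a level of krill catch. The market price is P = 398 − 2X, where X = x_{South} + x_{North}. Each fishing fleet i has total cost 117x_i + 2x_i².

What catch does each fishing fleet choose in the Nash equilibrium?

Fishing fleet South's profit: π = x_{South}(398 − 2(x_{South} + x_{North})) − 117x_{South} − 2x_{South}².
∂π/∂x_{South} = 281 − 8x_{South} − 2x_{North} = 0, so x_{South} = 35.125 − 0.25x_{North}.
By symmetry x_{North} = x_{South}; substituting into the reaction function, 1.25x_{South} = 35.125 and x_{South} = 28.1.

28.1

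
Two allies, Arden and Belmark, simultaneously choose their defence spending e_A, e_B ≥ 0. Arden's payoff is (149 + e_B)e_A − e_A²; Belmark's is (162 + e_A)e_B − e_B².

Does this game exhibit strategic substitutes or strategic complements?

strategic complements

Expanding Arden's payoff: 149e_A + e_Be_A − e_A².
∂π/∂e_A = 149 + e_B − 2e_A = 0, so e_A = 74.5 + 0.5e_B.
The best-response slope de_A/de_B = 0.5 > 0: the reaction function is upward-sloping, so the choices are strategic complements.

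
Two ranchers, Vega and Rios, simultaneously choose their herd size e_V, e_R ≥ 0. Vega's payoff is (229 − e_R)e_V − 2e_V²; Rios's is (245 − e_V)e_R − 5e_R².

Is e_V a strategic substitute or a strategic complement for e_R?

strategic substitutes

Expanding Vega's payoff: 229e_V − e_Re_V − 2e_V².
∂π/∂e_V = 229 − e_R − 4e_V = 0, so e_V = 57.25 − 0.25e_R.
The best-response slope de_V/de_R = −0.25 < 0: the reaction function is downward-sloping, so the choices are strategic substitutes.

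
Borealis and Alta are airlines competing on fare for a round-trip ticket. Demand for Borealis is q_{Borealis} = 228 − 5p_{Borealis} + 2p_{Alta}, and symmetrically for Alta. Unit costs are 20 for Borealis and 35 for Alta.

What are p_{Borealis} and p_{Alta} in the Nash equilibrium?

42.5625, 48.8125

Borealis's profit: π = (p_{Borealis} − 20)(228 − 5p_{Borealis} + 2p_{Alta}).
∂π/∂p_{Borealis} = 328 − 10p_{Borealis} + 2p_{Alta} = 0 ⇒ p_{Borealis} = 32.8 + 0.2p_{Alta}.
Similarly p_{Alta} = 40.3 + 0.2p_{Borealis}.
Substituting the second reaction function into the first: p_{Borealis} = 32.8 + 0.2(40.3 + 0.2p_{Borealis}), which gives 0.96p_{Borealis} = 40.86 ⇒ p_{Borealis} = 42.5625.
Then p_{Alta} = 40.3 + 0.2·42.5625 = 48.8125.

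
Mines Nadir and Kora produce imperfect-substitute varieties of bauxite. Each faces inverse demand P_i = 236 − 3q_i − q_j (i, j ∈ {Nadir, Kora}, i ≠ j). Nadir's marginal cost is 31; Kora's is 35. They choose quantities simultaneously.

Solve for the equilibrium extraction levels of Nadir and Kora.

Mine Nadir's profit: π = q_{Nadir}(236 − 3q_{Nadir} − q_{Kora}) − 31q_{Nadir}.
∂π/∂q_{Nadir} = 205 − 6q_{Nadir} − q_{Kora} = 0 ⇒ q_{Nadir} = 205/6 − (1/6)q_{Kora}.
Similarly q_{Kora} = 33.5 − (1/6)q_{Nadir}.
Plugging q_{Kora} into Nadir's best response: q_{Nadir} = 205/6 − (1/6)(33.5 − (1/6)q_{Nadir}) ⇒ (35/36)q_{Nadir} = 343/12, so q_{Nadir} = 29.4.
Then q_{Kora} = 33.5 − (1/6)·29.4 = 28.6.

29.4, 28.6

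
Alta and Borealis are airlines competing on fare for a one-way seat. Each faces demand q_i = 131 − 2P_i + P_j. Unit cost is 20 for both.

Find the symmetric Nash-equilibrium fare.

57

Alta's profit: π = (P_{Alta} − 20)(131 − 2P_{Alta} + P_{Borealis}).
∂π/∂P_{Alta} = 171 − 4P_{Alta} + P_{Borealis} = 0 ⇒ P_{Alta} = 42.75 + 0.25P_{Borealis}.
Setting P_{Alta} = P_{Borealis} in the reaction function: P_{Alta} = 42.75 + 0.25P_{Alta}, so P_{Alta} = 42.75 / 0.75 = 57.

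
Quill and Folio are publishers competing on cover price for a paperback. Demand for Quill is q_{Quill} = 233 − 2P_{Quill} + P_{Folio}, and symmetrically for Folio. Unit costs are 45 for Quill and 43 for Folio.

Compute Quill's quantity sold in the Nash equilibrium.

Quill's profit: π = (P_{Quill} − 45)(233 − 2P_{Quill} + P_{Folio}).
∂π/∂P_{Quill} = 323 − 4P_{Quill} + P_{Folio} = 0 ⇒ P_{Quill} = 80.75 + 0.25P_{Folio}.
Similarly P_{Folio} = 79.75 + 0.25P_{Quill}.
Plugging P_{Folio} into Quill's best response: P_{Quill} = 80.75 + 0.25(79.75 + 0.25P_{Quill}) ⇒ 0.9375P_{Quill} = 100.6875, so P_{Quill} = 107.4.
Then P_{Folio} = 79.75 + 0.25·107.4 = 106.6.
q_{Quill} = 233 − 2·107.4 + 106.6 = 124.8.

124.8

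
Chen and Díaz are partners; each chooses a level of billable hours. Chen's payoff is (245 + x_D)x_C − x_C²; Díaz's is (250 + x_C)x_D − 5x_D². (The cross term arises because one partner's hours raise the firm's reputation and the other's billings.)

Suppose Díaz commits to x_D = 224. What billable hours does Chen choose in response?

234.5

Expanding Chen's payoff: 245x_C + x_Dx_C − x_C².
∂π/∂x_C = 245 + x_D − 2x_C = 0, so x_C = 122.5 + 0.5x_D.
At x_D = 224: x_C = 122.5 + 0.5·224 = 234.5.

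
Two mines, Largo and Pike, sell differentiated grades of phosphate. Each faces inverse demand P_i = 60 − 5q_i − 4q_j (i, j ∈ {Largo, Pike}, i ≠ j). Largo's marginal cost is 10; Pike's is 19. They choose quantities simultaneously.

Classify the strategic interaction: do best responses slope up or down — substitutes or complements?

Mine Largo's profit: π = q_{Largo}(60 − 5q_{Largo} − 4q_{Pike}) − 10q_{Largo}.
∂π/∂q_{Largo} = 50 − 10q_{Largo} − 4q_{Pike} = 0 ⇒ q_{Largo} = 5 − 0.4q_{Pike}.
The best-response slope dq_{Largo}/dq_{Pike} = −0.4 < 0: the reaction function is downward-sloping, so the choices are strategic substitutes.

strategic substitutes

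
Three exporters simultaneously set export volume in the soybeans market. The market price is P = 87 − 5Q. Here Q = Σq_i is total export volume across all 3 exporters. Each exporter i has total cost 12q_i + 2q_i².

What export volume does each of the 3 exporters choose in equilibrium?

A representative exporter's profit is π_i = q_i(87 − 5Q) − 12q_i − 2q_i², with Q = q_i + Σ_{j≠i} q_j.
First-order condition: 75 − 14q_i − 5Σ_{j≠i} q_j = 0.
With identical exporters, set every q_j = q: then 75 − 14q − 10q = 0, i.e. q = 75/24 = 3.125.

3.125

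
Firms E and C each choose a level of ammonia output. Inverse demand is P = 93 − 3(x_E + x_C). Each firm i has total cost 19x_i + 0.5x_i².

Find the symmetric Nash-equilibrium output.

7.4

Firm E's profit: π = x_E(93 − 3(x_E + x_C)) − 19x_E − 0.5x_E².
∂π/∂x_E = 74 − 7x_E − 3x_C = 0, so x_E = 74/7 − (3/7)x_C.
By symmetry x_C = x_E; substituting into the reaction function, (10/7)x_E = 74/7 and x_E = 7.4.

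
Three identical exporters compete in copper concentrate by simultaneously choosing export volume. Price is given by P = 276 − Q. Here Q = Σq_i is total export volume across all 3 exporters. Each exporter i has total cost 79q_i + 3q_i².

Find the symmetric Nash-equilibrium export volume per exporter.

19.7

A representative exporter's profit is π_i = q_i(276 − Q) − 79q_i − 3q_i², with Q = q_i + Σ_{j≠i} q_j.
First-order condition: 197 − 8q_i − Σ_{j≠i} q_j = 0.
In a symmetric equilibrium every exporter chooses the same q, so Σ_{j≠i} q_j = 2q. The condition becomes 197 − 10q = 0, giving q = 197/10 = 19.7.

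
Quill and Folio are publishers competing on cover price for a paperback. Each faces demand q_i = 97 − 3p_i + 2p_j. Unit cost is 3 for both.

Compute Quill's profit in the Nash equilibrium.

Quill's profit: π = (p_{Quill} − 3)(97 − 3p_{Quill} + 2p_{Folio}).
∂π/∂p_{Quill} = 106 − 6p_{Quill} + 2p_{Folio} = 0 ⇒ p_{Quill} = 53/3 + (1/3)p_{Folio}.
The game is symmetric, so in equilibrium p_{Folio} = p_{Quill}: the reaction function gives (2/3)p_{Quill} = 53/3, hence p_{Quill} = 26.5.
q_{Quill} = 97 − 3·26.5 + 2·26.5 = 70.5.
Profit = (26.5 − 3)·70.5 = 1656.75.

1656.75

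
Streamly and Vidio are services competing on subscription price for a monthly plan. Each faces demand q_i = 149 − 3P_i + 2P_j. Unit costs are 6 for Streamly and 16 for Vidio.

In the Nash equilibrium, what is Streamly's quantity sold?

Streamly's profit: π = (P_{Streamly} − 6)(149 − 3P_{Streamly} + 2P_{Vidio}).
∂π/∂P_{Streamly} = 167 − 6P_{Streamly} + 2P_{Vidio} = 0 ⇒ P_{Streamly} = 167/6 + (1/3)P_{Vidio}.
Similarly P_{Vidio} = 197/6 + (1/3)P_{Streamly}.
Solving the two reaction functions simultaneously: (1 − (1/3)(1/3))P_{Streamly} = 167/6 + (1/3)·(197/6), so (8/9)P_{Streamly} = 349/9 and P_{Streamly} = 43.625.
Then P_{Vidio} = 197/6 + (1/3)·43.625 = 47.375.
q_{Streamly} = 149 − 3·43.625 + 2·47.375 = 112.875.

112.875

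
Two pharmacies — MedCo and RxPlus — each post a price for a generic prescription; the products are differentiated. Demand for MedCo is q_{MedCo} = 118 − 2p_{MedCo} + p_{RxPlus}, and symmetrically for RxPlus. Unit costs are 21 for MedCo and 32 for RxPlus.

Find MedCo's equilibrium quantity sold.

67.6

MedCo's profit: π = (p_{MedCo} − 21)(118 − 2p_{MedCo} + p_{RxPlus}).
∂π/∂p_{MedCo} = 160 − 4p_{MedCo} + p_{RxPlus} = 0 ⇒ p_{MedCo} = 40 + 0.25p_{RxPlus}.
Similarly p_{RxPlus} = 45.5 + 0.25p_{MedCo}.
Solving the two reaction functions simultaneously: (1 − (0.25)(0.25))p_{MedCo} = 40 + 0.25·45.5, so 0.9375p_{MedCo} = 51.375 and p_{MedCo} = 54.8.
Then p_{RxPlus} = 45.5 + 0.25·54.8 = 59.2.
q_{MedCo} = 118 − 2·54.8 + 59.2 = 67.6.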